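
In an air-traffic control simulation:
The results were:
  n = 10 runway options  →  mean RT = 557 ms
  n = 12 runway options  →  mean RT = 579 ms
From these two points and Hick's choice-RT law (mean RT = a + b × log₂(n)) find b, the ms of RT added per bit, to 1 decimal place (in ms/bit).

b = (RT₂ − RT₁)/(log₂ n₂ − log₂ n₁) = (579 − 557)/(3.5850 − 3.3219) = 83.639 ms/bit.

83.6 ms/bit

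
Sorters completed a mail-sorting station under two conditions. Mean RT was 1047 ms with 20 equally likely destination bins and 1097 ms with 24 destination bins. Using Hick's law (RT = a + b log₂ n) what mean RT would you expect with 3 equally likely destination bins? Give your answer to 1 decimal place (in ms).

526.7 ms

With log₂ n on the abscissa the relation is linear; from the two conditions:
  b = (1097 − 1047) / (log₂ 24 − log₂ 20) = 50 / (4.5850 − 4.3219) = 190.089 ms/bit
  a = 1047 − 190.089 × 4.3219 = 225.448 ms
Then RT(3) = 225.448 + 190.089 × log₂ 3 = 225.448 + 190.089 × 1.5850 ≈ 526.732 ms.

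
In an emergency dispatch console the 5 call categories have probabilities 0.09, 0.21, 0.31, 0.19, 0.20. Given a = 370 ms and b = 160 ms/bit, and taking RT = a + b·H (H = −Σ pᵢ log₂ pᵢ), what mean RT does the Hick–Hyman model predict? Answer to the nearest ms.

Entropy contributions −pᵢ log₂ pᵢ: 0.3127, 0.4728, 0.5238, 0.4552, 0.4644; sum H = 2.2289 bits.
RT = a + bH = 370 + 160·2.2289 = 726.62 ms.

727 ms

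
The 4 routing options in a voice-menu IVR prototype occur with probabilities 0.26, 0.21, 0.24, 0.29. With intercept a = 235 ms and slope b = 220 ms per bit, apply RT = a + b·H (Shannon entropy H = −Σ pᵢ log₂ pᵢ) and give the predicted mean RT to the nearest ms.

673 ms

H = 0.26·log₂(1/0.26) + 0.21·log₂(1/0.21) + 0.24·log₂(1/0.24) + 0.29·log₂(1/0.29) = 1.9901 bits.
RT = 235 + 220 × 1.9901 = 672.83 ms.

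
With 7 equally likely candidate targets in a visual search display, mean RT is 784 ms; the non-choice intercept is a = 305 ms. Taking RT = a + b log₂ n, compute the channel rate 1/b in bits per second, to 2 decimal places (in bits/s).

5.86 bits/s

Choice component = 784 − 305 = 479 ms over log₂(7) = 2.8074 bits.
b = 479 / 2.8074 = 170.623 ms/bit, so 1/b = 5.861 bits/s.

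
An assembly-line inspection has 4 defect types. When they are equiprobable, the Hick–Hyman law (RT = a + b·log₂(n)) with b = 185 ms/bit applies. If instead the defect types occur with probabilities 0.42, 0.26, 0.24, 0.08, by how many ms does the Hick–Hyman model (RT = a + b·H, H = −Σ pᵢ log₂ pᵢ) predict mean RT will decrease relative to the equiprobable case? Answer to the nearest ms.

34 ms

The RT saving is b·ΔH. Equiprobable H₀ = log₂(4) = 2.0000 bits; with the given probabilities H = 1.8166 bits.
b·(H₀ − H) = 185 × (2.0000 − 1.8166) = 33.93 ms.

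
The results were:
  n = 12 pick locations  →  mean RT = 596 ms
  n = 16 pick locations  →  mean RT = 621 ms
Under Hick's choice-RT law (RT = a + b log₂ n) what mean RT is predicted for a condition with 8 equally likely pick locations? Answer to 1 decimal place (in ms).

560.8 ms

Solve the two-equation system in a and b:
  b = (621 − 596) / (log₂ 16 − log₂ 12) = 25 / (4 − 3.5850) = 60.236 ms/bit
  a = 596 − 60.236 × 3.5850 = 380.058 ms
Then RT(8) = 380.058 + 60.236 × log₂ 8 = 380.058 + 60.236 × 3 ≈ 560.764 ms.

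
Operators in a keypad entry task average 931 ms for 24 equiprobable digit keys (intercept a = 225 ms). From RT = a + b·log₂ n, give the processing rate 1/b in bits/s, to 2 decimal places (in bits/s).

b = (931 − 225)/log₂ 24 = 706/4.5850 = 153.982 ms per bit = 0.15398 s/bit; the reciprocal is 6.494 bits/s.

6.49 bits/s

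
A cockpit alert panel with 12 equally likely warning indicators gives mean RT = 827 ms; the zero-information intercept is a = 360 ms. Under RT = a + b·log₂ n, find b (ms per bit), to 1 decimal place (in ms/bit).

12 alternatives carry log₂ 12 = 3.5850 bits; the choice cost is 827 − 360 = 467 ms, so b = 467/3.5850 = 130.266 ms/bit.

130.3 ms/bit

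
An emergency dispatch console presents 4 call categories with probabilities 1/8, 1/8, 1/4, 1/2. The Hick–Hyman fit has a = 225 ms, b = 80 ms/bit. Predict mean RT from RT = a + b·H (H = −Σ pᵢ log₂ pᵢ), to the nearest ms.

H = −Σ pᵢ log₂ pᵢ = 0.125·3 + 0.125·3 + 0.25·2 + 0.5·1 = 1.750 bits.
RT = 225 + 80 × 1.750 = 365.00 ms.

365 ms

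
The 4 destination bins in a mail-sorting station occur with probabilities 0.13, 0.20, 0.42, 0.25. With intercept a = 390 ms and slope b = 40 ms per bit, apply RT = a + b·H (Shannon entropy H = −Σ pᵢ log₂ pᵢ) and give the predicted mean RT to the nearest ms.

H = 0.13·log₂(1/0.13) + 0.20·log₂(1/0.20) + 0.42·log₂(1/0.42) + 0.25·log₂(1/0.25) = 1.8727 bits.
RT = 390 + 40 × 1.8727 = 464.91 ms.

465 ms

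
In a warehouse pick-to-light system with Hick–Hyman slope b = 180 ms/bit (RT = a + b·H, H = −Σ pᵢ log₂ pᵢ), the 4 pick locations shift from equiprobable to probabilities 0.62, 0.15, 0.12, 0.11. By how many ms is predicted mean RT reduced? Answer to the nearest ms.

The RT saving is b·ΔH. Equiprobable H₀ = log₂(4) = 2.0000 bits; with the given probabilities H = 1.5555 bits.
b·(H₀ − H) = 180 × (2.0000 − 1.5555) = 80.01 ms.

80 ms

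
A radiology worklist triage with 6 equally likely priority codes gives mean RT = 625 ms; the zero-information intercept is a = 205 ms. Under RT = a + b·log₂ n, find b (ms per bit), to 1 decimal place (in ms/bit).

b = (625 − 205) / log₂(6) = 420 / 2.5850 = 162.478 ms/bit.

162.5 ms/bit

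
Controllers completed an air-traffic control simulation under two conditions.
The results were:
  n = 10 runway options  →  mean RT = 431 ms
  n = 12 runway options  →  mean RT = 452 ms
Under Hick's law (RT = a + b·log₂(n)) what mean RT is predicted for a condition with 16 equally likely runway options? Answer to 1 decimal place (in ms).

Fit slope and intercept:
  b = (452 − 431) / (log₂ 12 − log₂ 10) = 21 / (3.5850 − 3.3219) = 79.837 ms/bit
  a = 431 − 79.837 × 3.3219 = 165.786 ms
Then RT(16) = 165.786 + 79.837 × log₂ 16 = 165.786 + 79.837 × 4 ≈ 485.136 ms.

485.1 ms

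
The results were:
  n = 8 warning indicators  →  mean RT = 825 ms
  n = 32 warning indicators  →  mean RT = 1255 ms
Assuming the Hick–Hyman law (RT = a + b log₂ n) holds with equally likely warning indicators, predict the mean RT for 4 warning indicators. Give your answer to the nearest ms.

610 ms

Fit slope and intercept:
  b = (1255 − 825) / (log₂ 32 − log₂ 8) = 430 / (5 − 3) = 215 ms/bit
  a = 825 − 215 × 3 = 180 ms
Then RT(4) = 180 + 215 × log₂ 4 = 180 + 215 × 2 ≈ 610.000 ms.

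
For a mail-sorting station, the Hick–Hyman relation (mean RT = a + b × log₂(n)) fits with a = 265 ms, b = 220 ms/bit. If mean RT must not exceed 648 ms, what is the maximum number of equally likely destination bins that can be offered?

Set 265 + 220·log₂ n ≤ 648 → log₂ n ≤ (648 − 265)/220 = 1.7409.
So n ≤ 2^1.7409 = 3.342; the largest integer n is 3.

3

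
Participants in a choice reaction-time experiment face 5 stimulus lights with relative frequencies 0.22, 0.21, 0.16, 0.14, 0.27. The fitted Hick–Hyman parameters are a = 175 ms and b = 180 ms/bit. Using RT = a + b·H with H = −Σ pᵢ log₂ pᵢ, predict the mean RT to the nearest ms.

H = 0.22·log₂(1/0.22) + 0.21·log₂(1/0.21) + 0.16·log₂(1/0.16) + 0.14·log₂(1/0.14) + 0.27·log₂(1/0.27) = 2.2835 bits.
RT = 175 + 180 × 2.2835 = 586.04 ms.

586 ms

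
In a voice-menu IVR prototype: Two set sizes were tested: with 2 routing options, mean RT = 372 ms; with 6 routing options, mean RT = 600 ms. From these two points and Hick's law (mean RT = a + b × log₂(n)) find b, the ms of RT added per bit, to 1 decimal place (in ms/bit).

b = (RT₂ − RT₁)/(log₂ n₂ − log₂ n₁) = (600 − 372)/(2.5850 − 1) = 143.852 ms/bit.

143.9 ms/bit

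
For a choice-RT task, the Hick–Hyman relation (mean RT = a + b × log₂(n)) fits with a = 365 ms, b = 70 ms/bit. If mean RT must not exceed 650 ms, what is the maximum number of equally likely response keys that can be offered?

Information budget: (650 − 365)/70 = 4.0714 bits, so n ≤ 2^4.0714 = 16.812 → at most 16.

16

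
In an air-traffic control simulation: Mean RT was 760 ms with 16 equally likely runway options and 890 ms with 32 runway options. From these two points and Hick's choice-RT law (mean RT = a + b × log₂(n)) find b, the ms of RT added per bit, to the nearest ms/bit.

130 ms/bit

b = (RT₂ − RT₁)/(log₂ n₂ − log₂ n₁) = (890 − 760)/(5 − 4) = 130 ms/bit.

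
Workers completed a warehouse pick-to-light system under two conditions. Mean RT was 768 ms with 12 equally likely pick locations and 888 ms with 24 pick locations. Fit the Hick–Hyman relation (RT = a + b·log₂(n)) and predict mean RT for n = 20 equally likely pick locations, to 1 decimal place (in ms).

Fit slope and intercept:
  b = (888 − 768) / (log₂ 24 − log₂ 12) = 120 / (4.5850 − 3.5850) = 120.000 ms/bit
  a = 768 − 120.000 × 3.5850 = 337.804 ms
Then RT(20) = 337.804 + 120.000 × log₂ 20 = 337.804 + 120.000 × 4.3219 ≈ 856.436 ms.

856.4 ms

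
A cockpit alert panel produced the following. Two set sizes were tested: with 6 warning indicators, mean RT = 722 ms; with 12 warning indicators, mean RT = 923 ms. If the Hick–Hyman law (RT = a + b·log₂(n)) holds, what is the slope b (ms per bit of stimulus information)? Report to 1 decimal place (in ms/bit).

201.0 ms/bit

The slope on a log₂ axis is (923 − 722) / (3.5850 − 2.5850) = 201.000 ms/bit.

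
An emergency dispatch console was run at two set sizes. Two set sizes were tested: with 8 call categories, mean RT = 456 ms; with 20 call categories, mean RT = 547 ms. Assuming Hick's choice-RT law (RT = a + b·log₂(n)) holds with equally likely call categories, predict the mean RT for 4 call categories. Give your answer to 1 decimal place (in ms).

RT is linear in log₂ n, so two points fix the line:
  b = (547 − 456) / (log₂ 20 − log₂ 8) = 91 / (4.3219 − 3) = 68.839 ms/bit
  a = 456 − 68.839 × 3 = 249.483 ms
Then RT(4) = 249.483 + 68.839 × log₂ 4 = 249.483 + 68.839 × 2 ≈ 387.161 ms.

387.2 ms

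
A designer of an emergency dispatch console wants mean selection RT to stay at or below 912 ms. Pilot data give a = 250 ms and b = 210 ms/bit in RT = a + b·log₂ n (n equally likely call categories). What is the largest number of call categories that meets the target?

8

Information budget: (912 − 250)/210 = 3.1524 bits, so n ≤ 2^3.1524 = 8.891 → at most 8.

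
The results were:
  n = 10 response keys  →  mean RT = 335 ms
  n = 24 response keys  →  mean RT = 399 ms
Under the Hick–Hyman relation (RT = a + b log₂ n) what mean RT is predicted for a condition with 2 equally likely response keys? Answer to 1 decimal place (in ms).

217.3 ms

With log₂ n on the abscissa the relation is linear; from the two conditions:
  b = (399 − 335) / (log₂ 24 − log₂ 10) = 64 / (4.5850 − 3.3219) = 50.672 ms/bit
  a = 335 − 50.672 × 3.3219 = 166.673 ms
Then RT(2) = 166.673 + 50.672 × log₂ 2 = 166.673 + 50.672 × 1 ≈ 217.344 ms.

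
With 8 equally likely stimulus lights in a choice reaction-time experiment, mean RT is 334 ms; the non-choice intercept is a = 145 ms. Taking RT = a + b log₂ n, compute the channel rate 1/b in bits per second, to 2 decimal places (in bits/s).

15.87 bits/s

b = (334 − 145)/log₂ 8 = 189/3 = 63.000 ms per bit = 0.06300 s/bit; the reciprocal is 15.873 bits/s.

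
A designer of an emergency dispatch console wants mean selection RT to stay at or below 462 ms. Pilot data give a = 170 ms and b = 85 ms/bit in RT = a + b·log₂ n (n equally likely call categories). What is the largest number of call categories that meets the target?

Set 170 + 85·log₂ n ≤ 462 → log₂ n ≤ (462 − 170)/85 = 3.4353.
So n ≤ 2^3.4353 = 10.817; the largest integer n is 10.

10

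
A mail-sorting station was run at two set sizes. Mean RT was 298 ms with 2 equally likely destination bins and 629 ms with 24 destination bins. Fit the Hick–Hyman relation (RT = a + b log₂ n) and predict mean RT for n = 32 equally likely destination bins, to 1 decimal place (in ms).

Fit slope and intercept:
  b = (629 − 298) / (log₂ 24 − log₂ 2) = 331 / (4.5850 − 1) = 92.330 ms/bit
  a = 298 − 92.330 × 1 = 205.670 ms
Then RT(32) = 205.670 + 92.330 × log₂ 32 = 205.670 + 92.330 × 5 ≈ 667.320 ms.

667.3 ms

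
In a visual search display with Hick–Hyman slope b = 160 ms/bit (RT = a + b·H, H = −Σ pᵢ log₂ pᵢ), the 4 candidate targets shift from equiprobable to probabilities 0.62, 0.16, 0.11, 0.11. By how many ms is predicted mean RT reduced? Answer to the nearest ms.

72 ms

The RT saving is b·ΔH. Equiprobable H₀ = log₂(4) = 2.0000 bits; with the given probabilities H = 1.5512 bits.
b·(H₀ − H) = 160 × (2.0000 − 1.5512) = 71.81 ms.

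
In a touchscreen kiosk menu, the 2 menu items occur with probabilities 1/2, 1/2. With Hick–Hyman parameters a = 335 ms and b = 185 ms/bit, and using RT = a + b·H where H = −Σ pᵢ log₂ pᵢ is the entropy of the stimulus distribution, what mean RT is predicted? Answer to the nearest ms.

520 ms

Each term −pᵢ log₂ pᵢ: 0.5·1 + 0.5·1; summed, H = 1.000 bits.
Mean RT = a + bH = 335 + 185·1.000 = 520.00 ms.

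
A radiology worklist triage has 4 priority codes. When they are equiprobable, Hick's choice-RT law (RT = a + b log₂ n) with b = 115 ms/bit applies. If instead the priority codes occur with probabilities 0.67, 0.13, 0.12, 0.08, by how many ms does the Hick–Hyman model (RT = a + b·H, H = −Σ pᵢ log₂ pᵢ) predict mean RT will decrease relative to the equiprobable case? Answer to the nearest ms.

66 ms

The RT saving is b·ΔH. Equiprobable H₀ = log₂(4) = 2.0000 bits; with the given probabilities H = 1.4283 bits.
b·(H₀ − H) = 115 × (2.0000 − 1.4283) = 65.74 ms.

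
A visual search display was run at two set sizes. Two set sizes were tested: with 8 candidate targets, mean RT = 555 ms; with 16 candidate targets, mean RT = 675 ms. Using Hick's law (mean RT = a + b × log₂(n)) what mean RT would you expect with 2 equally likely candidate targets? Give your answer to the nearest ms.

315 ms

With log₂ n on the abscissa the relation is linear; from the two conditions:
  b = (675 − 555) / (log₂ 16 − log₂ 8) = 120 / (4 − 3) = 120 ms/bit
  a = 555 − 120 × 3 = 195 ms
Then RT(2) = 195 + 120 × log₂ 2 = 195 + 120 × 1 ≈ 315.000 ms.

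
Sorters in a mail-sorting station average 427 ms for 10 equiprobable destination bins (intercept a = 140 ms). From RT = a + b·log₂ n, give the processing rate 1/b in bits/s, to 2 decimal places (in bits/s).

b = (427 − 140)/log₂ 10 = 287/3.3219 = 86.396 ms per bit = 0.08640 s/bit; the reciprocal is 11.575 bits/s.

11.57 bits/s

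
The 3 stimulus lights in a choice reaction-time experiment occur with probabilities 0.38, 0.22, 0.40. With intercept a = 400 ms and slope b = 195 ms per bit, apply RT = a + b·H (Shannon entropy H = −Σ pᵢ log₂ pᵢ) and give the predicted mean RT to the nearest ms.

700 ms

Entropy contributions −pᵢ log₂ pᵢ: 0.5305, 0.4806, 0.5288; sum H = 1.5398 bits.
RT = a + bH = 400 + 195·1.5398 = 700.26 ms.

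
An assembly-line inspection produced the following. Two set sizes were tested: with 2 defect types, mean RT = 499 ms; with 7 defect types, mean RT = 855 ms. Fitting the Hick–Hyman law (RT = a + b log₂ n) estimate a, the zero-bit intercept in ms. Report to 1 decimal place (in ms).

302.0 ms

Slope: b = (855 − 499) / (log₂ 7 − log₂ 2) = 356/1.8074 = 196.973 ms/bit.
Intercept: a = 499 − 196.973·log₂(2) = 302.027 ms.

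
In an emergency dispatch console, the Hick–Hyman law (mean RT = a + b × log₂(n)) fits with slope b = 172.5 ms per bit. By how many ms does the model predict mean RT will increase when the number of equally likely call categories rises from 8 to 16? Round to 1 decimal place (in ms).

172.5 ms

The intercept a cancels: ΔRT = b·(log₂ n₂ − log₂ n₁) = b·log₂(n₂/n₁).
log₂(16) − log₂(8) = log₂(16/8) = log₂(2) = 1.
ΔRT = 172.5 × 1.0000 = 172.500 ms.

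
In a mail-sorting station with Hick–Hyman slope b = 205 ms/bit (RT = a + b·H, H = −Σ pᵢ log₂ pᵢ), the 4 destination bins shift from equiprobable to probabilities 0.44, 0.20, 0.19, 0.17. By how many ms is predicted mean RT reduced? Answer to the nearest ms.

26 ms

Equiprobable entropy H₀ = log₂ 4 = 2.0000 bits.
Skewed entropy H = −Σ pᵢ log₂ pᵢ = 1.8753 bits.
ΔRT = b·(H₀ − H) = 205 × 0.1247 = 25.55 ms.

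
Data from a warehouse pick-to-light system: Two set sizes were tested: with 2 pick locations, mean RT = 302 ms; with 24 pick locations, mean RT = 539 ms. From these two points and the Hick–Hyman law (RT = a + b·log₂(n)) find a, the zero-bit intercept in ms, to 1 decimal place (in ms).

b = (RT₂ − RT₁)/(log₂ n₂ − log₂ n₁) = (539 − 302)/(4.5850 − 1) = 66.109 ms/bit.
Intercept: a = 302 − 66.109·log₂(2) = 235.891 ms.

235.9 ms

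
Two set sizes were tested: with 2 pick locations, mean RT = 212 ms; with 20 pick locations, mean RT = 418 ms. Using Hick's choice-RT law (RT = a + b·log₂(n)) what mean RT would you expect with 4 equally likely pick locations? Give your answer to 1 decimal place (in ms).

274.0 ms

With log₂ n on the abscissa the relation is linear; from the two conditions:
  b = (418 − 212) / (log₂ 20 − log₂ 2) = 206 / (4.3219 − 1) = 62.012 ms/bit
  a = 212 − 62.012 × 1 = 149.988 ms
Then RT(4) = 149.988 + 62.012 × log₂ 4 = 149.988 + 62.012 × 2 ≈ 274.012 ms.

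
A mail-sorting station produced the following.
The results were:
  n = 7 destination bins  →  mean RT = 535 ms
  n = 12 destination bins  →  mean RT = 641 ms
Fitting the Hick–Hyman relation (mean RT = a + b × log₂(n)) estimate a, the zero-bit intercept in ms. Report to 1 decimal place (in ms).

b = (RT₂ − RT₁)/(log₂ n₂ − log₂ n₁) = (641 − 535)/(3.5850 − 2.8074) = 136.316 ms/bit.
Intercept: a = 535 − 136.316·log₂(7) = 152.314 ms.

152.3 ms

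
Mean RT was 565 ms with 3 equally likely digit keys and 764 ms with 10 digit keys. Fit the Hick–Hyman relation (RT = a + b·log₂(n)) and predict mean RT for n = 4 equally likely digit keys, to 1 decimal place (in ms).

RT is linear in log₂ n, so two points fix the line:
  b = (764 − 565) / (log₂ 10 − log₂ 3) = 199 / (3.3219 − 1.5850) = 114.568 ms/bit
  a = 565 − 114.568 × 1.5850 = 383.415 ms
Then RT(4) = 383.415 + 114.568 × log₂ 4 = 383.415 + 114.568 × 2 ≈ 612.550 ms.

612.5 ms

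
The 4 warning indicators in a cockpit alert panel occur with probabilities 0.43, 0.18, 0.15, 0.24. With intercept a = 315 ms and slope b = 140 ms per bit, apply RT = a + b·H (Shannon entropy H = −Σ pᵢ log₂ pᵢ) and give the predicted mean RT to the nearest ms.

577 ms

H = 0.43·log₂(1/0.43) + 0.18·log₂(1/0.18) + 0.15·log₂(1/0.15) + 0.24·log₂(1/0.24) = 1.8736 bits.
RT = 315 + 140 × 1.8736 = 577.30 ms.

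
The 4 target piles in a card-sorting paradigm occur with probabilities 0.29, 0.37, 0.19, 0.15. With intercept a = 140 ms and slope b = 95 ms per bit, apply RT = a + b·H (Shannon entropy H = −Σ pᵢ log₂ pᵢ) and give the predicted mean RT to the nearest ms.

H = 0.29·log₂(1/0.29) + 0.37·log₂(1/0.37) + 0.19·log₂(1/0.19) + 0.15·log₂(1/0.15) = 1.9144 bits.
RT = 140 + 95 × 1.9144 = 321.87 ms.

322 ms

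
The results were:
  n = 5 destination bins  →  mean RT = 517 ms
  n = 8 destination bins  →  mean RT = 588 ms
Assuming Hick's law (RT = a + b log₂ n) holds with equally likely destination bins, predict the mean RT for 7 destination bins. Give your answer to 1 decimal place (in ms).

567.8 ms

Solve the two-equation system in a and b:
  b = (588 − 517) / (log₂ 8 − log₂ 5) = 71 / (3 − 2.3219) = 104.709 ms/bit
  a = 517 − 104.709 × 2.3219 = 273.874 ms
Then RT(7) = 273.874 + 104.709 × log₂ 7 = 273.874 + 104.709 × 2.8074 ≈ 567.828 ms.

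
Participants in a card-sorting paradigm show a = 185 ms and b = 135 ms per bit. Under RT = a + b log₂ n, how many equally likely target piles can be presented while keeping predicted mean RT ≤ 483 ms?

4

Information budget: (483 − 185)/135 = 2.2074 bits, so n ≤ 2^2.2074 = 4.618 → at most 4.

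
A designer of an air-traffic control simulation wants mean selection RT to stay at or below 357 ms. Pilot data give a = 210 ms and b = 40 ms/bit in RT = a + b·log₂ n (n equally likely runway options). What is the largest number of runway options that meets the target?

12

Set 210 + 40·log₂ n ≤ 357 → log₂ n ≤ (357 − 210)/40 = 3.6750.
So n ≤ 2^3.6750 = 12.773; the largest integer n is 12.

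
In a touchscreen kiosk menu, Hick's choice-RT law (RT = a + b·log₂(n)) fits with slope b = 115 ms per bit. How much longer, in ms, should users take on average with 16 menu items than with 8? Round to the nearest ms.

115 ms

Only the slope matters, since a is common to both: ΔRT = b·log₂(n₂/n₁).
log₂(16) − log₂(8) = log₂(16/8) = log₂(2) = 1.
ΔRT = 115 × 1.0000 = 115.000 ms.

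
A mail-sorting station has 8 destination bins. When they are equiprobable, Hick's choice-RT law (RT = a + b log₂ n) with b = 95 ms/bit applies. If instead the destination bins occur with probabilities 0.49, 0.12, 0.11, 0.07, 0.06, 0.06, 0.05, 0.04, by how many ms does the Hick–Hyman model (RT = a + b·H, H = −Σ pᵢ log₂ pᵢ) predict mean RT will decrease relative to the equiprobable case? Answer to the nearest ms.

59 ms

Equiprobable entropy H₀ = log₂ 8 = 3.0000 bits.
Skewed entropy H = −Σ pᵢ log₂ pᵢ = 2.3791 bits.
ΔRT = b·(H₀ − H) = 95 × 0.6209 = 58.98 ms.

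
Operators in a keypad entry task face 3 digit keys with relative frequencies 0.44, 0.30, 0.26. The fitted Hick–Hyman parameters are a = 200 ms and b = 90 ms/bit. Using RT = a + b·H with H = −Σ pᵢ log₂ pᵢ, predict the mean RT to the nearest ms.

339 ms

H = 0.44·log₂(1/0.44) + 0.30·log₂(1/0.30) + 0.26·log₂(1/0.26) = 1.5475 bits.
RT = 200 + 90 × 1.5475 = 339.28 ms.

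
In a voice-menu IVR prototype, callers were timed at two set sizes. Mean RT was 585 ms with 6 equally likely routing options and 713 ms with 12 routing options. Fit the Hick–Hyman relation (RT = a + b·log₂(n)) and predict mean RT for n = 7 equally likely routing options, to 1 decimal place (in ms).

613.5 ms

With log₂ n on the abscissa the relation is linear; from the two conditions:
  b = (713 − 585) / (log₂ 12 − log₂ 6) = 128 / (3.5850 − 2.5850) = 128.000 ms/bit
  a = 585 − 128.000 × 2.5850 = 254.125 ms
Then RT(7) = 254.125 + 128.000 × log₂ 7 = 254.125 + 128.000 × 2.8074 ≈ 613.466 ms.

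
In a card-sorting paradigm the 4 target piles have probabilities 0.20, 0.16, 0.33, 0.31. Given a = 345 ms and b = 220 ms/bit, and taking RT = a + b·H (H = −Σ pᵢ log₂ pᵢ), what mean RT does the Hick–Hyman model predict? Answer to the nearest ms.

772 ms

H = 0.20·log₂(1/0.20) + 0.16·log₂(1/0.16) + 0.33·log₂(1/0.33) + 0.31·log₂(1/0.31) = 1.9390 bits.
RT = 345 + 220 × 1.9390 = 771.58 ms.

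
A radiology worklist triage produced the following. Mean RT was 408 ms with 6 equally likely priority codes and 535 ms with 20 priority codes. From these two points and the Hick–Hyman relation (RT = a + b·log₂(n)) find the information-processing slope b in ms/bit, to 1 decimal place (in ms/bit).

b = (RT₂ − RT₁)/(log₂ n₂ − log₂ n₁) = (535 − 408)/(4.3219 − 2.5850) = 73.116 ms/bit.

73.1 ms/bit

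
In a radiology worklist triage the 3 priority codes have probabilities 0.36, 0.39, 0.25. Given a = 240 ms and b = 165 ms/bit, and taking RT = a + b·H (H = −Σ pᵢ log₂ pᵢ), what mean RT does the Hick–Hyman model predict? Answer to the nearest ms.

Entropy contributions −pᵢ log₂ pᵢ: 0.5306, 0.5298, 0.5000; sum H = 1.5604 bits.
RT = a + bH = 240 + 165·1.5604 = 497.47 ms.

497 ms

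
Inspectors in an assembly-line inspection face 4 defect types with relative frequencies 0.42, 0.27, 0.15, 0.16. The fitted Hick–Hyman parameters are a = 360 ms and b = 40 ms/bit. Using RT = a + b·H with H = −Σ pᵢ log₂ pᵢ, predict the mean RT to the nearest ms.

435 ms

Entropy contributions −pᵢ log₂ pᵢ: 0.5256, 0.5100, 0.4105, 0.4230; sum H = 1.8692 bits.
RT = a + bH = 360 + 40·1.8692 = 434.77 ms.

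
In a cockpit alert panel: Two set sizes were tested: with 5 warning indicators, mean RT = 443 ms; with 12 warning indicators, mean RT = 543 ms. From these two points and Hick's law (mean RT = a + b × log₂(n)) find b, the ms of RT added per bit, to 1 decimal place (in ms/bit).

The slope on a log₂ axis is (543 − 443) / (3.5850 − 2.3219) = 79.174 ms/bit.

79.2 ms/bit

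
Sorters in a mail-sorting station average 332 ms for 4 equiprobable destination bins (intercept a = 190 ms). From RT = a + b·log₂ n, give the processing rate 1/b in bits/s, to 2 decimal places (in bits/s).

Choice component = 332 − 190 = 142 ms over log₂(4) = 2 bits.
b = 142 / 2 = 71.000 ms/bit, so 1/b = 14.085 bits/s.

14.08 bits/s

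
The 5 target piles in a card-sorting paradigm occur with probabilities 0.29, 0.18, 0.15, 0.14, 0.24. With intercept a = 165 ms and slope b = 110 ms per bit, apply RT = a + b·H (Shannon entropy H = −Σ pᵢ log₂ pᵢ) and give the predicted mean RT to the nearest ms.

Entropy contributions −pᵢ log₂ pᵢ: 0.5179, 0.4453, 0.4105, 0.3971, 0.4941; sum H = 2.2650 bits.
RT = a + bH = 165 + 110·2.2650 = 414.15 ms.

414 ms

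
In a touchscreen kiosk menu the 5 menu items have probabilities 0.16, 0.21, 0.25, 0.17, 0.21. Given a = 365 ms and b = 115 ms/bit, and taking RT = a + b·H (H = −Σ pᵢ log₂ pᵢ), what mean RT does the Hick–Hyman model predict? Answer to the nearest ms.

630 ms

Entropy contributions −pᵢ log₂ pᵢ: 0.4230, 0.4728, 0.5000, 0.4346, 0.4728; sum H = 2.3033 bits.
RT = a + bH = 365 + 115·2.3033 = 629.87 ms.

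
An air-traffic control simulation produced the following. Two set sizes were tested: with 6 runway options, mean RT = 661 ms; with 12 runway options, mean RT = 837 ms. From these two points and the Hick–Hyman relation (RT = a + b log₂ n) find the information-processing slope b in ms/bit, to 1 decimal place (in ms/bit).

176.0 ms/bit

Slope: b = (837 − 661) / (log₂ 12 − log₂ 6) = 176/1.0000 = 176.000 ms/bit.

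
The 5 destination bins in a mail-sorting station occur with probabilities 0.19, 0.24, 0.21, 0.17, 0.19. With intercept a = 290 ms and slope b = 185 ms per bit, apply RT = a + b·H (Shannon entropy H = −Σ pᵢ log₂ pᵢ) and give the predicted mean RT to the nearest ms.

Entropy contributions −pᵢ log₂ pᵢ: 0.4552, 0.4941, 0.4728, 0.4346, 0.4552; sum H = 2.3120 bits.
RT = a + bH = 290 + 185·2.3120 = 717.72 ms.

718 ms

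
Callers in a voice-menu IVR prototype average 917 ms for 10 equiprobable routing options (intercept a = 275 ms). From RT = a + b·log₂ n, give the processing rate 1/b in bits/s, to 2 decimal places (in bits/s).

5.17 bits/s

Choice component = 917 − 275 = 642 ms over log₂(10) = 3.3219 bits.
b = 642 / 3.3219 = 193.261 ms/bit, so 1/b = 5.174 bits/s.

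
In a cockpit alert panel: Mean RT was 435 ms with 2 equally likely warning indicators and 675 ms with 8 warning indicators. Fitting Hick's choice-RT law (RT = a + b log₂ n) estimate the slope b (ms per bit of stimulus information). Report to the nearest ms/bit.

b = (RT₂ − RT₁)/(log₂ n₂ − log₂ n₁) = (675 − 435)/(3 − 1) = 120 ms/bit.

120 ms/bit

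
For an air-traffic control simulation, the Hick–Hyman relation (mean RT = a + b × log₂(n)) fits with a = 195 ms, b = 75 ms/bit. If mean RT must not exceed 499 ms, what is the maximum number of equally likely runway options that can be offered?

16

75·log₂ n ≤ 499 − 195 = 304, giving log₂ n ≤ 4.0533 and n ≤ 16.603. The largest whole number is 16.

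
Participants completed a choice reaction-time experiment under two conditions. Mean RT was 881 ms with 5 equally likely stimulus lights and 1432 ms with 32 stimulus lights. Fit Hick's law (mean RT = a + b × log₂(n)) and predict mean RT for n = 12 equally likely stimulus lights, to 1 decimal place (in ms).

Solve the two-equation system in a and b:
  b = (1432 − 881) / (log₂ 32 − log₂ 5) = 551 / (5 − 2.3219) = 205.745 ms/bit
  a = 881 − 205.745 × 2.3219 = 403.275 ms
Then RT(12) = 403.275 + 205.745 × log₂ 12 = 403.275 + 205.745 × 3.5850 ≈ 1140.863 ms.

1140.9 ms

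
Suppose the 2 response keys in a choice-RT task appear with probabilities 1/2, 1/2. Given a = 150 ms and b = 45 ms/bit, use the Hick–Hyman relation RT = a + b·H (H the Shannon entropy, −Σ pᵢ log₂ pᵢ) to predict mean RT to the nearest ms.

H = −Σ pᵢ log₂ pᵢ = 0.5·1 + 0.5·1 = 1.000 bits.
RT = 150 + 45 × 1.000 = 195.00 ms.

195 ms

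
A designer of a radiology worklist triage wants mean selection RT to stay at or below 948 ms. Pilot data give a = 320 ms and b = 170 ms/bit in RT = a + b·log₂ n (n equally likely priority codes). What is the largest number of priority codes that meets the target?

12

170·log₂ n ≤ 948 − 320 = 628, giving log₂ n ≤ 3.6941 and n ≤ 12.943. The largest whole number is 12.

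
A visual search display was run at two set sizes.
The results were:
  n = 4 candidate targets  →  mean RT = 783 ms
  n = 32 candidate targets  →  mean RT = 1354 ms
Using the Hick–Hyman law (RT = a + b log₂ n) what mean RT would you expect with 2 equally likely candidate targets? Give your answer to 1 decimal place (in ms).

RT is linear in log₂ n, so two points fix the line:
  b = (1354 − 783) / (log₂ 32 − log₂ 4) = 571 / (5 − 2) = 190.333 ms/bit
  a = 783 − 190.333 × 2 = 402.333 ms
Then RT(2) = 402.333 + 190.333 × log₂ 2 = 402.333 + 190.333 × 1 ≈ 592.667 ms.

592.7 ms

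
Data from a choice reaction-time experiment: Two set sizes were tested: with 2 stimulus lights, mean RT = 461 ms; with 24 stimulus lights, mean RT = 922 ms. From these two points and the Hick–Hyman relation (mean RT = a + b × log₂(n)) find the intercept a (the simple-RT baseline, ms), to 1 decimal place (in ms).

Slope: b = (922 − 461) / (log₂ 24 − log₂ 2) = 461/3.5850 = 128.593 ms/bit.
Intercept: a = 461 − 128.593·log₂(2) = 332.407 ms.

332.4 ms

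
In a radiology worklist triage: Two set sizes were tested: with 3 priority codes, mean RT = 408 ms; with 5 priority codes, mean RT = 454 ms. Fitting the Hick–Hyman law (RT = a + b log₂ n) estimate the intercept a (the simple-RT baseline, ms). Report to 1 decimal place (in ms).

309.1 ms

Slope: b = (454 − 408) / (log₂ 5 − log₂ 3) = 46/0.7370 = 62.418 ms/bit.
a = RT₁ − b·log₂ n₁ = 408 − 62.418 × 1.5850 = 309.070 ms.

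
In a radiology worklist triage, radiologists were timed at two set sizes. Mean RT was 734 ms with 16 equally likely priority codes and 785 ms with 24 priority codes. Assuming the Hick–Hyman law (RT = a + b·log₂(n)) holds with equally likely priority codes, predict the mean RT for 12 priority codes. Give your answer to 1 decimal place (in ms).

Fit slope and intercept:
  b = (785 − 734) / (log₂ 24 − log₂ 16) = 51 / (4.5850 − 4) = 87.185 ms/bit
  a = 734 − 87.185 × 4 = 385.260 ms
Then RT(12) = 385.260 + 87.185 × log₂ 12 = 385.260 + 87.185 × 3.5850 ≈ 697.815 ms.

697.8 ms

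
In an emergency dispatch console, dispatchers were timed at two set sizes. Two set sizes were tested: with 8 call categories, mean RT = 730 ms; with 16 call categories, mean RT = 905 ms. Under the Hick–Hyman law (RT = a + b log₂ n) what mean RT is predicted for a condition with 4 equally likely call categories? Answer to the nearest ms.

555 ms

Solve the two-equation system in a and b:
  b = (905 − 730) / (log₂ 16 − log₂ 8) = 175 / (4 − 3) = 175 ms/bit
  a = 730 − 175 × 3 = 205 ms
Then RT(4) = 205 + 175 × log₂ 4 = 205 + 175 × 2 ≈ 555.000 ms.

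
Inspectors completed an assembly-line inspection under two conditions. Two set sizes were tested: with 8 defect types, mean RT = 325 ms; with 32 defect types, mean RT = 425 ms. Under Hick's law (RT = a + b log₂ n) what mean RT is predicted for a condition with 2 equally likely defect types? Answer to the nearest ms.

225 ms

Solve the two-equation system in a and b:
  b = (425 − 325) / (log₂ 32 − log₂ 8) = 100 / (5 − 3) = 50 ms/bit
  a = 325 − 50 × 3 = 175 ms
Then RT(2) = 175 + 50 × log₂ 2 = 175 + 50 × 1 ≈ 225.000 ms.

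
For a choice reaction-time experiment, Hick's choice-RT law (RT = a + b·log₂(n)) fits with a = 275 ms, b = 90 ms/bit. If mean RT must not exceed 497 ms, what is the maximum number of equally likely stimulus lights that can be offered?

5

90·log₂ n ≤ 497 − 275 = 222, giving log₂ n ≤ 2.4667 and n ≤ 5.528. The largest whole number is 5.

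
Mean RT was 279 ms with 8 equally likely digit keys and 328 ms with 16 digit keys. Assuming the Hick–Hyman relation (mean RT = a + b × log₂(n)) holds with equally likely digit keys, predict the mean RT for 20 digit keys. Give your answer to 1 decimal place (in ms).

RT is linear in log₂ n, so two points fix the line:
  b = (328 − 279) / (log₂ 16 − log₂ 8) = 49 / (4 − 3) = 49.000 ms/bit
  a = 279 − 49.000 × 3 = 132.000 ms
Then RT(20) = 132.000 + 49.000 × log₂ 20 = 132.000 + 49.000 × 4.3219 ≈ 343.774 ms.

343.8 ms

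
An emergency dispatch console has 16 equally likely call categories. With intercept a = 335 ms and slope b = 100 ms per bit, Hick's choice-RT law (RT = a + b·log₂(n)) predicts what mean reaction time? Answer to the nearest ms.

log₂(16) = 4 bits, so RT = 335 + 100 × 4 ≈ 735.000 ms.

735 ms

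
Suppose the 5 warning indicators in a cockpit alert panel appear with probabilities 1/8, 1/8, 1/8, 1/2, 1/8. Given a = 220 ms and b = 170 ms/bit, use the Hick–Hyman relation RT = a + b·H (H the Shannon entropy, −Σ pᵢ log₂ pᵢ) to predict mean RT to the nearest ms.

Each term −pᵢ log₂ pᵢ: 0.125·3 + 0.125·3 + 0.125·3 + 0.5·1 + 0.125·3; summed, H = 2.000 bits.
Mean RT = a + bH = 220 + 170·2.000 = 560.00 ms.

560 ms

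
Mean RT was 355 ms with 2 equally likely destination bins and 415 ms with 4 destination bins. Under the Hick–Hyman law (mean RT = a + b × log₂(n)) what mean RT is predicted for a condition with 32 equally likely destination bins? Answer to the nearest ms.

595 ms

Fit slope and intercept:
  b = (415 − 355) / (log₂ 4 − log₂ 2) = 60 / (2 − 1) = 60 ms/bit
  a = 355 − 60 × 1 = 295 ms
Then RT(32) = 295 + 60 × log₂ 32 = 295 + 60 × 5 ≈ 595.000 ms.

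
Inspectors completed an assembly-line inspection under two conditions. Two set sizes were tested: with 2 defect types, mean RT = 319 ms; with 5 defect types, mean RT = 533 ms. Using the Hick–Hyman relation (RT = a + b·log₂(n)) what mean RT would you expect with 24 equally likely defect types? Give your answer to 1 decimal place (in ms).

899.4 ms

With log₂ n on the abscissa the relation is linear; from the two conditions:
  b = (533 − 319) / (log₂ 5 − log₂ 2) = 214 / (2.3219 − 1) = 161.885 ms/bit
  a = 319 − 161.885 × 1 = 157.115 ms
Then RT(24) = 157.115 + 161.885 × log₂ 24 = 157.115 + 161.885 × 4.5850 ≈ 899.351 ms.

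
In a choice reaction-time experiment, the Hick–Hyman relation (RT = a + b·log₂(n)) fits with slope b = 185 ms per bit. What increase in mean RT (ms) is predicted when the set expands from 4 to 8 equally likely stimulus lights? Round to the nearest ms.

185 ms

Only the slope matters, since a is common to both: ΔRT = b·log₂(n₂/n₁).
log₂(8) − log₂(4) = log₂(8/4) = log₂(2) = 1.
ΔRT = 185 × 1.0000 = 185.000 ms.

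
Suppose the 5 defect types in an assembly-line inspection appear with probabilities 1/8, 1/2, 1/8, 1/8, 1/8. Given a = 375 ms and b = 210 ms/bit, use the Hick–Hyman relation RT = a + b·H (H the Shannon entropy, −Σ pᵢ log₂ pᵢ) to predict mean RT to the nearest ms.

H = −Σ pᵢ log₂ pᵢ = 0.125·3 + 0.5·1 + 0.125·3 + 0.125·3 + 0.125·3 = 2.000 bits.
RT = 375 + 210 × 2.000 = 795.00 ms.

795 ms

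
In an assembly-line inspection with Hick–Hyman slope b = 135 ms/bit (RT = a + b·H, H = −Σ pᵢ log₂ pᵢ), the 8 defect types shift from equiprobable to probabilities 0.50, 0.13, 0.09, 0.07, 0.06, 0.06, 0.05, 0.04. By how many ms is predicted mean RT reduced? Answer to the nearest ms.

87 ms

Equiprobable entropy H₀ = log₂ 8 = 3.0000 bits.
Skewed entropy H = −Σ pᵢ log₂ pᵢ = 2.3528 bits.
ΔRT = b·(H₀ − H) = 135 × 0.6472 = 87.38 ms.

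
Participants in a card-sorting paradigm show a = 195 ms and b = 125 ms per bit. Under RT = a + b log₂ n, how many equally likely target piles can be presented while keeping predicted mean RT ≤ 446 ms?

4

Set 195 + 125·log₂ n ≤ 446 → log₂ n ≤ (446 − 195)/125 = 2.0080.
So n ≤ 2^2.0080 = 4.022; the largest integer n is 4.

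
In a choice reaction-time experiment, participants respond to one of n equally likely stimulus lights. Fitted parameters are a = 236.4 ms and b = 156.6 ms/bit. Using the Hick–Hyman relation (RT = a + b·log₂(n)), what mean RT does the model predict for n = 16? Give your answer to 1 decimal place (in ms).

862.8 ms

log₂(16) = 4 bits, so RT = 236.4 + 156.6 × 4 ≈ 862.800 ms.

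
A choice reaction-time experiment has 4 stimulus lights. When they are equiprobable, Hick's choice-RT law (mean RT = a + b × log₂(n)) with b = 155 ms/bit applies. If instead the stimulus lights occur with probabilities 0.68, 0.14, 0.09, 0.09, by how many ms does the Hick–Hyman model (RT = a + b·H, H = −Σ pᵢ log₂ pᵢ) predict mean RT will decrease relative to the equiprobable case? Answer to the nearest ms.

93 ms

The RT saving is b·ΔH. Equiprobable H₀ = log₂(4) = 2.0000 bits; with the given probabilities H = 1.4008 bits.
b·(H₀ − H) = 155 × (2.0000 − 1.4008) = 92.88 ms.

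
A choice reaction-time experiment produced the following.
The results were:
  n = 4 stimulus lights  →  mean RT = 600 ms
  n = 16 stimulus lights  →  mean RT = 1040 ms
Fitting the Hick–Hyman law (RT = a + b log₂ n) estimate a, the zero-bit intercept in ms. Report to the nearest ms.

The slope on a log₂ axis is (1040 − 600) / (4 − 2) = 220 ms/bit.
Intercept: a = 600 − 220·log₂(4) = 160.000 ms.

160 ms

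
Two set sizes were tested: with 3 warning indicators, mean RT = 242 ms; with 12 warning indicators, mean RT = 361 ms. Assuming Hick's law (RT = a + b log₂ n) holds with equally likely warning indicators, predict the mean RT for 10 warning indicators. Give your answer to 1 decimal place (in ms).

345.3 ms

RT is linear in log₂ n, so two points fix the line:
  b = (361 − 242) / (log₂ 12 − log₂ 3) = 119 / (3.5850 − 1.5850) = 59.500 ms/bit
  a = 242 − 59.500 × 1.5850 = 147.695 ms
Then RT(10) = 147.695 + 59.500 × log₂ 10 = 147.695 + 59.500 × 3.3219 ≈ 345.349 ms.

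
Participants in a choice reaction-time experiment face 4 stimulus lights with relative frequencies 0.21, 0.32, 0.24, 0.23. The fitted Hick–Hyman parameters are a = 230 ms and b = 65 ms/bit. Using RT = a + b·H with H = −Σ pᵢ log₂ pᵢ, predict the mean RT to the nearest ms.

H = 0.21·log₂(1/0.21) + 0.32·log₂(1/0.32) + 0.24·log₂(1/0.24) + 0.23·log₂(1/0.23) = 1.9807 bits.
RT = 230 + 65 × 1.9807 = 358.74 ms.

359 ms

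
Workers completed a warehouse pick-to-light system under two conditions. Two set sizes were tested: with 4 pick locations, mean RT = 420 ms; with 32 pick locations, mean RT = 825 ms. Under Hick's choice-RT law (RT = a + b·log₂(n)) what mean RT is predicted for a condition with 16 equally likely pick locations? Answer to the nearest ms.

With log₂ n on the abscissa the relation is linear; from the two conditions:
  b = (825 − 420) / (log₂ 32 − log₂ 4) = 405 / (5 − 2) = 135 ms/bit
  a = 420 − 135 × 2 = 150 ms
Then RT(16) = 150 + 135 × log₂ 16 = 150 + 135 × 4 ≈ 690.000 ms.

690 ms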